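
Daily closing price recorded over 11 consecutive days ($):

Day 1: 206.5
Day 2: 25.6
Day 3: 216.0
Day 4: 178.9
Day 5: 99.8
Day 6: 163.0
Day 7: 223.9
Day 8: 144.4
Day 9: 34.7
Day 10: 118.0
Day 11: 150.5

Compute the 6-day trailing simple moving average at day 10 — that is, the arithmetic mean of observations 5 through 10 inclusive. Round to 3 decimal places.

Sum of periods 5–10: 99.8 + 163.0 + 223.9 + 144.4 + 34.7 + 118.0 = 783.8
Divide by 6: 783.8 / 6 = 130.633

130.633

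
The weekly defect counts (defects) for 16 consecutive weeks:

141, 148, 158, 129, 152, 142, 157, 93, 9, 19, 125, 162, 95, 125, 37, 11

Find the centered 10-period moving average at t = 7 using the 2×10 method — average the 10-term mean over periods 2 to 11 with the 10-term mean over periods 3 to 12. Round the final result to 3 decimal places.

113.900

Sum over 2–11: 148 + 158 + 129 + 152 + 142 + 157 + 93 + 9 + 19 + 125 = 1132
Sum over 3–12: 158 + 129 + 152 + 142 + 157 + 93 + 9 + 19 + 125 + 162 = 1146
CMA at t=7 = (1132 + 1146) / (2·10) = 2278 / 20 = 113.900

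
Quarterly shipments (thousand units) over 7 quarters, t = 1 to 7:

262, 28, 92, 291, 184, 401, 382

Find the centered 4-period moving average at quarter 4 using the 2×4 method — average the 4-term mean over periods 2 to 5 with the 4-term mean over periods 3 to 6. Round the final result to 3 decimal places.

195.375

Sum over 2–5: 28 + 92 + 291 + 184 = 595
Sum over 3–6: 92 + 291 + 184 + 401 = 968
CMA at t=4 = (595 + 968) / (2·4) = 1563 / 8 = 195.375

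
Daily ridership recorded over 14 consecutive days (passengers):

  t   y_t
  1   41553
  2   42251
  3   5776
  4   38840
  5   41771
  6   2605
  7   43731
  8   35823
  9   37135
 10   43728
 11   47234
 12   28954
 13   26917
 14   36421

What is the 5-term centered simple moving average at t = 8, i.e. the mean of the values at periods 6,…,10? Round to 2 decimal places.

Sum of periods 6–10: 2605 + 43731 + 35823 + 37135 + 43728 = 163022
Divide by 5: 163022 / 5 = 32604.40

32604.40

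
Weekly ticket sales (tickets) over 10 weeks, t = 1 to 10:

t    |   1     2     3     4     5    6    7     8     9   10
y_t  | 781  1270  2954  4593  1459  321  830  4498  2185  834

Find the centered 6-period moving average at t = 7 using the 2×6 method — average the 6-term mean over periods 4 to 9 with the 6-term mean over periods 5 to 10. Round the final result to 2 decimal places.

Sum over 4–9: 4593 + 1459 + 321 + 830 + 4498 + 2185 = 13886
Sum over 5–10: 1459 + 321 + 830 + 4498 + 2185 + 834 = 10127
CMA at t=7 = (13886 + 10127) / (2·6) = 24013 / 12 = 2001.08

2001.08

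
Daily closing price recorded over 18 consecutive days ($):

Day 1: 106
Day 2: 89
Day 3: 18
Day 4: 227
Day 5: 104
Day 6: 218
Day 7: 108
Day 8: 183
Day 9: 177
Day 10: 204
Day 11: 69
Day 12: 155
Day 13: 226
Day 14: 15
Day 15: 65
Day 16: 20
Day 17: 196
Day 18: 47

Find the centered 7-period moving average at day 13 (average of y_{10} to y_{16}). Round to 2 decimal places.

107.71

Sum of periods 10–16: 204 + 69 + 155 + 226 + 15 + 65 + 20 = 754
Divide by 7: 754 / 7 = 107.71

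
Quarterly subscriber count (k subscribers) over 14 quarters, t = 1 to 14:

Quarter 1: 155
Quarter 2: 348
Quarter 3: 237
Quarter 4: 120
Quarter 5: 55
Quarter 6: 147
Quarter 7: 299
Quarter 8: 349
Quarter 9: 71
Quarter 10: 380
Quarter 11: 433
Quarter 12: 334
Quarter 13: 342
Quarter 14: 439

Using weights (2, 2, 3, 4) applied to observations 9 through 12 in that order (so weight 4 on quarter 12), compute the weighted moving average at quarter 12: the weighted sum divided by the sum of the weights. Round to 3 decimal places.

321.545

Weighted sum: 2·71 + 2·380 + 3·433 + 4·334 = 142 + 760 + 1299 + 1336 = 3537
Weight total: 2 + 2 + 3 + 4 = 11
WMA = 3537 / 11 = 321.545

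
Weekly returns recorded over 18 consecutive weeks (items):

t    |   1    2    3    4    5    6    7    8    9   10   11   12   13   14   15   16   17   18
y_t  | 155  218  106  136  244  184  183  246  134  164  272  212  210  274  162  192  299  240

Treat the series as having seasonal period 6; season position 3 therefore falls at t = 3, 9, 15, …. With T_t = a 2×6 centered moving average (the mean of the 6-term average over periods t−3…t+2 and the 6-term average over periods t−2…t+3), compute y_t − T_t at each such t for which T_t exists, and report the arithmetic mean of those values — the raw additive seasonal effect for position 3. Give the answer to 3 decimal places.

Season position 3 occurs at t = 9, 15 (where T_t is defined).
t=9: T_9 = 199.50000; y_9 − T_9 = 134 − 199.50000 = -65.50000
t=15: T_15 = 227.16667; y_15 − T_15 = 162 − 227.16667 = -65.16667
Mean deviation: (-65.50000 + -65.16667) / 2 = -65.333

-65.333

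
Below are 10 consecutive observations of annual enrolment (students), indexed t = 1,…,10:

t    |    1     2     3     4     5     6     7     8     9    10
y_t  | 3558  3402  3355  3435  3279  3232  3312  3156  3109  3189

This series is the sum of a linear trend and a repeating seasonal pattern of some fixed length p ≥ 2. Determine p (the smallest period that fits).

3

First differences y_{t+1} − y_t: -156, -47, 80, -156, -47, 80, -156, -47, …
The difference pattern repeats every 3 terms and not for any smaller step, so p = 3.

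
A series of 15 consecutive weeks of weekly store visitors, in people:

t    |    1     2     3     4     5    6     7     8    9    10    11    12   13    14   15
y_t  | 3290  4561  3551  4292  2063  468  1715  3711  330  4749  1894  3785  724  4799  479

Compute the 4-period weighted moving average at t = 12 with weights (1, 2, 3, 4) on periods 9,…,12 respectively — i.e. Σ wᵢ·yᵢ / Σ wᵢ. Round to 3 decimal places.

3065.000

Weighted sum: 1·330 + 2·4749 + 3·1894 + 4·3785 = 330 + 9498 + 5682 + 15140 = 30650
Weight total: 1 + 2 + 3 + 4 = 10
WMA = 30650 / 10 = 3065.000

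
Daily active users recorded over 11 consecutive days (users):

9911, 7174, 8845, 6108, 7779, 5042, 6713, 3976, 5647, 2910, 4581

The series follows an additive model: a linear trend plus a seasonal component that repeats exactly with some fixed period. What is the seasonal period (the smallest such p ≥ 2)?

First differences y_{t+1} − y_t: -2737, 1671, -2737, 1671, -2737, 1671, …
The difference pattern repeats every 2 terms and not for any smaller step, so p = 2.

2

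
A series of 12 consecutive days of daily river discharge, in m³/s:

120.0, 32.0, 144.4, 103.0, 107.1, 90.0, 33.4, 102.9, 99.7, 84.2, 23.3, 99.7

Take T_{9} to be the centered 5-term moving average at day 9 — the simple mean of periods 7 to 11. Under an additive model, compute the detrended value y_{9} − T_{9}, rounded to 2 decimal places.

31.00

Trend T_9 = (33.4 + 102.9 + 99.7 + 84.2 + 23.3) / 5 = 343.5/5 = 68.7000
Detrended value: 99.7 − 68.7000 = 31.00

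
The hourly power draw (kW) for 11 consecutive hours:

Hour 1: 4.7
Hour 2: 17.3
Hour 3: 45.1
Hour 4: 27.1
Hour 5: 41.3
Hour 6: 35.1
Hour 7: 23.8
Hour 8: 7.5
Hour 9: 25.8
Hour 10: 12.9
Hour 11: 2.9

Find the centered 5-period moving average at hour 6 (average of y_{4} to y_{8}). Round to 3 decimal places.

Sum of periods 4–8: 27.1 + 41.3 + 35.1 + 23.8 + 7.5 = 134.8
Divide by 5: 134.8 / 5 = 26.960

26.960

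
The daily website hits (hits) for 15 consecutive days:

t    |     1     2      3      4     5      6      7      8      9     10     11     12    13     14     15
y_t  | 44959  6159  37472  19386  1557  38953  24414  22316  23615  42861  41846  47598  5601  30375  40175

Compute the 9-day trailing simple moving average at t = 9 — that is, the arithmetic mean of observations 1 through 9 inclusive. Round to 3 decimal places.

Sum of periods 1–9: 44959 + 6159 + 37472 + 19386 + 1557 + 38953 + 24414 + 22316 + 23615 = 218831
Divide by 9: 218831 / 9 = 24314.556

24314.556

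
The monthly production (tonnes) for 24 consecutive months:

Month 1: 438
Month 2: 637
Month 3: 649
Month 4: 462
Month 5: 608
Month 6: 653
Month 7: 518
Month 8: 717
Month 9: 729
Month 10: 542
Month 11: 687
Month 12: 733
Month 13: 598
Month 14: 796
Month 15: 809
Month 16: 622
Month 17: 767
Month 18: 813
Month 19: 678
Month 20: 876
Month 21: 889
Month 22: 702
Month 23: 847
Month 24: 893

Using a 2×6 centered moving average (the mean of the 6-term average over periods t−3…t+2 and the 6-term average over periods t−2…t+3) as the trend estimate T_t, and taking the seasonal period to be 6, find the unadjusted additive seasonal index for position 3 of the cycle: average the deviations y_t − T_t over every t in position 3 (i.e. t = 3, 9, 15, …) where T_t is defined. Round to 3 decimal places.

81.444

Season position 3 occurs at t = 9, 15, 21 (where T_t is defined).
t=9: T_9 = 647.66667; y_9 − T_9 = 729 − 647.66667 = 81.33333
t=15: T_15 = 727.50000; y_15 − T_15 = 809 − 727.50000 = 81.50000
t=21: T_21 = 807.50000; y_21 − T_21 = 889 − 807.50000 = 81.50000
Mean deviation: (81.33333 + 81.50000 + 81.50000) / 3 = 81.444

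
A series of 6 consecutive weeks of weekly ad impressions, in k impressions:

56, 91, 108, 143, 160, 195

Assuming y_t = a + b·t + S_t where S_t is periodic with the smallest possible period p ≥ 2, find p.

First differences y_{t+1} − y_t: 35, 17, 35, 17, 35, …
The difference pattern repeats every 2 terms and not for any smaller step, so p = 2.

2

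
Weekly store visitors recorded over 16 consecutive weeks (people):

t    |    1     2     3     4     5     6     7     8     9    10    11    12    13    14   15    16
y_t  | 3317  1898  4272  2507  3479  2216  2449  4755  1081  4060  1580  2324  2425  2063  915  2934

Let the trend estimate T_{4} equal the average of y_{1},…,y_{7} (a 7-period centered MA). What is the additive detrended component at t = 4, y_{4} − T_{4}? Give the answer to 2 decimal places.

-369.86

Trend T_4 = (3317 + 1898 + 4272 + 2507 + 3479 + 2216 + 2449) / 7 = 20138/7 = 2876.8571
Detrended value: 2507 − 2876.8571 = -369.86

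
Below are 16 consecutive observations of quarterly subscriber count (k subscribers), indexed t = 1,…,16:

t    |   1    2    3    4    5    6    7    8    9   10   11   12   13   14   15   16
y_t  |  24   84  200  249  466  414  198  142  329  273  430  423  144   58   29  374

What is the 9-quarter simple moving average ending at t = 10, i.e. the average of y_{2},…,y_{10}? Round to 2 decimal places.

Sum of periods 2–10: 84 + 200 + 249 + 466 + 414 + 198 + 142 + 329 + 273 = 2355
Divide by 9: 2355 / 9 = 261.67

261.67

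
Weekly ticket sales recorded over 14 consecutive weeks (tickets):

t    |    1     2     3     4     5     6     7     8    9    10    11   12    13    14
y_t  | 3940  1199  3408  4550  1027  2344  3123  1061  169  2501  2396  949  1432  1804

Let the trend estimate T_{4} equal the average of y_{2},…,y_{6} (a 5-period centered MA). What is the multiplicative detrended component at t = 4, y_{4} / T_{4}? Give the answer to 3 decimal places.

Trend T_4 = (1199 + 3408 + 4550 + 1027 + 2344) / 5 = 12528/5 = 2505.60000
Ratio to trend: 4550 / 2505.60000 = 1.816

1.816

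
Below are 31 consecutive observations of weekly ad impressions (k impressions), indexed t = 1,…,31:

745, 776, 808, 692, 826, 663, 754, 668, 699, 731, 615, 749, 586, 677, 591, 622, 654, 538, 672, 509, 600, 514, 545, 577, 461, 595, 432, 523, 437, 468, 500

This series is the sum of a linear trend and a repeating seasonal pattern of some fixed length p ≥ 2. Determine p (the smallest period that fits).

7

First differences y_{t+1} − y_t: 31, 32, -116, 134, -163, 91, -86, 31, 32, -116, 134, -163, 91, -86, 31, 32, …
The difference pattern repeats every 7 terms and not for any smaller step, so p = 7.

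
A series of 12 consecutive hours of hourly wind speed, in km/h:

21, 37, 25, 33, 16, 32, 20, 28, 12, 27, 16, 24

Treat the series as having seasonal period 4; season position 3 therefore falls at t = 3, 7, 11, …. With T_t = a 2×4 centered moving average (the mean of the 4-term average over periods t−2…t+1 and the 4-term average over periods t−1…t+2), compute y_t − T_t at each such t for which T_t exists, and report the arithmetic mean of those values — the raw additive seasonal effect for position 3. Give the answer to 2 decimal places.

Season position 3 occurs at t = 3, 7 (where T_t is defined).
t=3: T_3 = 28.3750; y_3 − T_3 = 25 − 28.3750 = -3.3750
t=7: T_7 = 23.5000; y_7 − T_7 = 20 − 23.5000 = -3.5000
Mean deviation: (-3.3750 + -3.5000) / 2 = -3.44

-3.44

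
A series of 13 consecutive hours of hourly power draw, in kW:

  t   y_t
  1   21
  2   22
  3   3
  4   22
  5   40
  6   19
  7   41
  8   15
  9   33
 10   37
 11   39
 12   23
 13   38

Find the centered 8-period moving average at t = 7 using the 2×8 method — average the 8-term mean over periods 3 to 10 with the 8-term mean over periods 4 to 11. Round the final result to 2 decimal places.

28.50

Sum over 3–10: 3 + 22 + 40 + 19 + 41 + 15 + 33 + 37 = 210
Sum over 4–11: 22 + 40 + 19 + 41 + 15 + 33 + 37 + 39 = 246
CMA at t=7 = (210 + 246) / (2·8) = 456 / 16 = 28.50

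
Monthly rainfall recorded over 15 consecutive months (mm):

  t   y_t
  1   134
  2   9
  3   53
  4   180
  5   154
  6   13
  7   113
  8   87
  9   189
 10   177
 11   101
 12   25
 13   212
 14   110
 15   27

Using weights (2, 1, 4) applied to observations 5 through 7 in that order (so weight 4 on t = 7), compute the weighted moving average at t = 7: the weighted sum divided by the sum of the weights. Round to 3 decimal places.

110.429

Weighted sum: 2·154 + 1·13 + 4·113 = 308 + 13 + 452 = 773
Weight total: 2 + 1 + 4 = 7
WMA = 773 / 7 = 110.429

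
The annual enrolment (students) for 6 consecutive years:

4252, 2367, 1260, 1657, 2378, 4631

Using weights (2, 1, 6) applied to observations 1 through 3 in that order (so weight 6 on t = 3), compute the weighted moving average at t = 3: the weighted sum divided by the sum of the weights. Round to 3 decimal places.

Weighted sum: 2·4252 + 1·2367 + 6·1260 = 8504 + 2367 + 7560 = 18431
Weight total: 2 + 1 + 6 = 9
WMA = 18431 / 9 = 2047.889

2047.889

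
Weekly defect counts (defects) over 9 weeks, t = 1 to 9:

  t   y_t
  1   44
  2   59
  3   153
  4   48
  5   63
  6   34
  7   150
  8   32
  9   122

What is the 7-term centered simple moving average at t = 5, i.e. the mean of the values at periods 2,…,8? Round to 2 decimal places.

Sum of periods 2–8: 59 + 153 + 48 + 63 + 34 + 150 + 32 = 539
Divide by 7: 539 / 7 = 77.00

77.00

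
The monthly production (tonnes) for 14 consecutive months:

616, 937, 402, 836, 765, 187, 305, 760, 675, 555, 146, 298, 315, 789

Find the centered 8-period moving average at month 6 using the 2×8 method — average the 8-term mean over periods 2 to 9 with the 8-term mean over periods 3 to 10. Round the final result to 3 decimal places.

584.500

Sum over 2–9: 937 + 402 + 836 + 765 + 187 + 305 + 760 + 675 = 4867
Sum over 3–10: 402 + 836 + 765 + 187 + 305 + 760 + 675 + 555 = 4485
CMA at t=6 = (4867 + 4485) / (2·8) = 9352 / 16 = 584.500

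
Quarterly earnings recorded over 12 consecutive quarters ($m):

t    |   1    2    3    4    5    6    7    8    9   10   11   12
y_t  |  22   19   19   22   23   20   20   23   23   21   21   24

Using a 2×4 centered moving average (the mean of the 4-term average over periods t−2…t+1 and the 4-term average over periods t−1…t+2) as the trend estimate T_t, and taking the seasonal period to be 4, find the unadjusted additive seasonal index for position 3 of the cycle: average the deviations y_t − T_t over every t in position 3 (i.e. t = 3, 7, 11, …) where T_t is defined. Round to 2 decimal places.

-1.56

Season position 3 occurs at t = 3, 7 (where T_t is defined).
t=3: T_3 = 20.6250; y_3 − T_3 = 19 − 20.6250 = -1.6250
t=7: T_7 = 21.5000; y_7 − T_7 = 20 − 21.5000 = -1.5000
Mean deviation: (-1.6250 + -1.5000) / 2 = -1.56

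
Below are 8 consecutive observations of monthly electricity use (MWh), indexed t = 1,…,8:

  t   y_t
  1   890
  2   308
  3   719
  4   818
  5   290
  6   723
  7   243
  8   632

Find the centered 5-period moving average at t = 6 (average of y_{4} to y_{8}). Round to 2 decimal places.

541.20

Sum of periods 4–8: 818 + 290 + 723 + 243 + 632 = 2706
Divide by 5: 2706 / 5 = 541.20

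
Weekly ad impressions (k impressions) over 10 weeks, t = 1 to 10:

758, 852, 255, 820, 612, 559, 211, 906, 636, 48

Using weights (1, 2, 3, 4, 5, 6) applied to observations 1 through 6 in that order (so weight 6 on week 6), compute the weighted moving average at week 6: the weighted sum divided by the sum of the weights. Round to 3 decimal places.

615.286

Weighted sum: 1·758 + 2·852 + 3·255 + 4·820 + 5·612 + 6·559 = 758 + 1704 + 765 + 3280 + 3060 + 3354 = 12921
Weight total: 1 + 2 + 3 + 4 + 5 + 6 = 21
WMA = 12921 / 21 = 615.286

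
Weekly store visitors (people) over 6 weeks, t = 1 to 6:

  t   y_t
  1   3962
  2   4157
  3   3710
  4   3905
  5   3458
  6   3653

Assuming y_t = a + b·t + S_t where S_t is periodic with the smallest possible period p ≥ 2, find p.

First differences y_{t+1} − y_t: 195, -447, 195, -447, 195, …
The difference pattern repeats every 2 terms and not for any smaller step, so p = 2.

2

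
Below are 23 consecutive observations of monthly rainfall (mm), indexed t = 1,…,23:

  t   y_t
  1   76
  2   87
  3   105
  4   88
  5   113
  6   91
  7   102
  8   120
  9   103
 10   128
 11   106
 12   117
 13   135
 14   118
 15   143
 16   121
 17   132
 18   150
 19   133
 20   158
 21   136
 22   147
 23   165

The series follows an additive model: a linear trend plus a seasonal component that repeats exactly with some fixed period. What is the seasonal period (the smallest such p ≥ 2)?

5

First differences y_{t+1} − y_t: 11, 18, -17, 25, -22, 11, 18, -17, 25, -22, 11, 18, …
The difference pattern repeats every 5 terms and not for any smaller step, so p = 5.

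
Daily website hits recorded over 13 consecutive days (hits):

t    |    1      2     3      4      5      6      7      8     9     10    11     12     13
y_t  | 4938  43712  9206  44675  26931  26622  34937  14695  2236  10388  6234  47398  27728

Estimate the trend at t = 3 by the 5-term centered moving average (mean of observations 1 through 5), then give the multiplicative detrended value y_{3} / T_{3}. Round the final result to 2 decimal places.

0.36

Trend T_3 = (4938 + 43712 + 9206 + 44675 + 26931) / 5 = 129462/5 = 25892.4000
Ratio to trend: 9206 / 25892.4000 = 0.36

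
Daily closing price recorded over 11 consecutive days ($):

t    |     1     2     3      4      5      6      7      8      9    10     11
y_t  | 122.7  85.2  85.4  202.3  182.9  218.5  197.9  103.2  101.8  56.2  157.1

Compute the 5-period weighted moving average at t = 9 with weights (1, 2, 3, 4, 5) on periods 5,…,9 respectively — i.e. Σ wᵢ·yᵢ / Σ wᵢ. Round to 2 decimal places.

Weighted sum: 1·182.9 + 2·218.5 + 3·197.9 + 4·103.2 + 5·101.8 = 182.9 + 437.0 + 593.7 + 412.8 + 509.0 = 2135.4
Weight total: 1 + 2 + 3 + 4 + 5 = 15
WMA = 2135.4 / 15 = 142.36

142.36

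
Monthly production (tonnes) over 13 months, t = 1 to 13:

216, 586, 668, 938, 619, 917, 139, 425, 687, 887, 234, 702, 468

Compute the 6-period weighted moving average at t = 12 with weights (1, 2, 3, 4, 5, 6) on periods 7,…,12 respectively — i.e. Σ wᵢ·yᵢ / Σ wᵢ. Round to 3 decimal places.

Weighted sum: 1·139 + 2·425 + 3·687 + 4·887 + 5·234 + 6·702 = 139 + 850 + 2061 + 3548 + 1170 + 4212 = 11980
Weight total: 1 + 2 + 3 + 4 + 5 + 6 = 21
WMA = 11980 / 21 = 570.476

570.476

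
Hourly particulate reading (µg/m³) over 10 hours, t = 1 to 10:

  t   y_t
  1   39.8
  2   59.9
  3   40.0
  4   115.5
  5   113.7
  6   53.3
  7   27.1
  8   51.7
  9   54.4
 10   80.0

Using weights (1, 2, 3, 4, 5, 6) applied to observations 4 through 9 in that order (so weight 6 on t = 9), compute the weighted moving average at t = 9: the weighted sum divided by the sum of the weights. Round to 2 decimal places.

56.96

Weighted sum: 1·115.5 + 2·113.7 + 3·53.3 + 4·27.1 + 5·51.7 + 6·54.4 = 115.5 + 227.4 + 159.9 + 108.4 + 258.5 + 326.4 = 1196.1
Weight total: 1 + 2 + 3 + 4 + 5 + 6 = 21
WMA = 1196.1 / 21 = 56.96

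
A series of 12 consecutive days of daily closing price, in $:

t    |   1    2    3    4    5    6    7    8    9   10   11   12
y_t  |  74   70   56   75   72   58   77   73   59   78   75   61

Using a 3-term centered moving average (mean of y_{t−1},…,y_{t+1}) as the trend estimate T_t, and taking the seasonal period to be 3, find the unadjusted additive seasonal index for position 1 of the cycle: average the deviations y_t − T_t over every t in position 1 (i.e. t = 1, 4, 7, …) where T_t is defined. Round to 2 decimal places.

7.44

Season position 1 occurs at t = 4, 7, 10 (where T_t is defined).
t=4: T_4 = 67.6667; y_4 − T_4 = 75 − 67.6667 = 7.3333
t=7: T_7 = 69.3333; y_7 − T_7 = 77 − 69.3333 = 7.6667
t=10: T_10 = 70.6667; y_10 − T_10 = 78 − 70.6667 = 7.3333
Mean deviation: (7.3333 + 7.6667 + 7.3333) / 3 = 7.44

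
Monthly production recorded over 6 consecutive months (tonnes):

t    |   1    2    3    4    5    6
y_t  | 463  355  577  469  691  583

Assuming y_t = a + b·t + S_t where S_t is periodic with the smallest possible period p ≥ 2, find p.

First differences y_{t+1} − y_t: -108, 222, -108, 222, -108, …
The difference pattern repeats every 2 terms and not for any smaller step, so p = 2.

2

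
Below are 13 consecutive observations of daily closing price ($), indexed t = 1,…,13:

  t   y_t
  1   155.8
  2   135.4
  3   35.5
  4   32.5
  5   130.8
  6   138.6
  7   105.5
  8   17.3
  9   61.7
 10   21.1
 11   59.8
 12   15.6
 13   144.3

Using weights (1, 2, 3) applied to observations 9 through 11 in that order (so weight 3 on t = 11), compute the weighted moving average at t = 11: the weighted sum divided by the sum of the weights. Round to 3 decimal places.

47.217

Weighted sum: 1·61.7 + 2·21.1 + 3·59.8 = 61.7 + 42.2 + 179.4 = 283.3
Weight total: 1 + 2 + 3 = 6
WMA = 283.3 / 6 = 47.217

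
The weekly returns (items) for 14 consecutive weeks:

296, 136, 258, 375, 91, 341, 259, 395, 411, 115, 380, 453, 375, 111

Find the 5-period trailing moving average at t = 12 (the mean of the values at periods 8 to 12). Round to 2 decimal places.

Sum of periods 8–12: 395 + 411 + 115 + 380 + 453 = 1754
Divide by 5: 1754 / 5 = 350.80

350.80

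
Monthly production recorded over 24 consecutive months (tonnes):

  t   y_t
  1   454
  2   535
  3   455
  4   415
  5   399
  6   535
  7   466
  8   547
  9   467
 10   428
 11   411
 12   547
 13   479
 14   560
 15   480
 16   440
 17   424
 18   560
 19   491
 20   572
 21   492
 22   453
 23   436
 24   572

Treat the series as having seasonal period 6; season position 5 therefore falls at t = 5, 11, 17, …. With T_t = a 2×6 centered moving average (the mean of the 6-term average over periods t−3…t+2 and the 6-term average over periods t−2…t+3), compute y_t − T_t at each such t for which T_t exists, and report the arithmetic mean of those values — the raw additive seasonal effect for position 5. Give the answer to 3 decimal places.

Season position 5 occurs at t = 5, 11, 17 (where T_t is defined).
t=5: T_5 = 468.50000; y_5 − T_5 = 399 − 468.50000 = -69.50000
t=11: T_11 = 480.91667; y_11 − T_11 = 411 − 480.91667 = -69.91667
t=17: T_17 = 493.50000; y_17 − T_17 = 424 − 493.50000 = -69.50000
Mean deviation: (-69.50000 + -69.91667 + -69.50000) / 3 = -69.639

-69.639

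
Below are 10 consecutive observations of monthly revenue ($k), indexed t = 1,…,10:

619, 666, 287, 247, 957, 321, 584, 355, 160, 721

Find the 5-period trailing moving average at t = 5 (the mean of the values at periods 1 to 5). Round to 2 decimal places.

555.20

Sum of periods 1–5: 619 + 666 + 287 + 247 + 957 = 2776
Divide by 5: 2776 / 5 = 555.20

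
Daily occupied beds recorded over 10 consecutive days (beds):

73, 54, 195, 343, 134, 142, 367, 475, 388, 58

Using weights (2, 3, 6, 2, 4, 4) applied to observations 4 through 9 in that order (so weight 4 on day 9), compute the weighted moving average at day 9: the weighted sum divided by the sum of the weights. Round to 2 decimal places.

Weighted sum: 2·343 + 3·134 + 6·142 + 2·367 + 4·475 + 4·388 = 686 + 402 + 852 + 734 + 1900 + 1552 = 6126
Weight total: 2 + 3 + 6 + 2 + 4 + 4 = 21
WMA = 6126 / 21 = 291.71

291.71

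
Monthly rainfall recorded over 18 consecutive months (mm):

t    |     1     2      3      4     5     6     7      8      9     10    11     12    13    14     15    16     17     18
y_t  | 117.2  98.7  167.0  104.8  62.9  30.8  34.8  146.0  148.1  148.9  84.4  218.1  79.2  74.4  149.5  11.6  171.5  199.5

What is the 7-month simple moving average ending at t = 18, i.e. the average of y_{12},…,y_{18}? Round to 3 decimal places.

Sum of periods 12–18: 218.1 + 79.2 + 74.4 + 149.5 + 11.6 + 171.5 + 199.5 = 903.8
Divide by 7: 903.8 / 7 = 129.114

129.114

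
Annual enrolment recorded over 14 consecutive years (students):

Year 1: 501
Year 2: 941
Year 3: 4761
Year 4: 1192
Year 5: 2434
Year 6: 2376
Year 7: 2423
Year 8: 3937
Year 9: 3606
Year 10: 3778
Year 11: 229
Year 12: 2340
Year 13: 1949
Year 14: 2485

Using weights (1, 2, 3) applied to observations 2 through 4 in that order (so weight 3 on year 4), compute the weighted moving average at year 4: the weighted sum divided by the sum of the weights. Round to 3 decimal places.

Weighted sum: 1·941 + 2·4761 + 3·1192 = 941 + 9522 + 3576 = 14039
Weight total: 1 + 2 + 3 = 6
WMA = 14039 / 6 = 2339.833

2339.833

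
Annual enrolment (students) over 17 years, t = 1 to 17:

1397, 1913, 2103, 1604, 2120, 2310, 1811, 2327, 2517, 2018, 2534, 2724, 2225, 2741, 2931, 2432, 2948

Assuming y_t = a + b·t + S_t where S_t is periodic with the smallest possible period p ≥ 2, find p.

First differences y_{t+1} − y_t: 516, 190, -499, 516, 190, -499, 516, 190, …
The difference pattern repeats every 3 terms and not for any smaller step, so p = 3.

3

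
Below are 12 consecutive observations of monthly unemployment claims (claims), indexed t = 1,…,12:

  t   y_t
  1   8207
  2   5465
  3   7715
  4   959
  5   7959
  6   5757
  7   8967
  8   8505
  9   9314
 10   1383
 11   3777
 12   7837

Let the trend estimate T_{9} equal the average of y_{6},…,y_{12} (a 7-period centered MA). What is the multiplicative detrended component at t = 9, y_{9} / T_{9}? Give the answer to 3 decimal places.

1.432

Trend T_9 = (5757 + 8967 + 8505 + 9314 + 1383 + 3777 + 7837) / 7 = 45540/7 = 6505.71429
Ratio to trend: 9314 / 6505.71429 = 1.432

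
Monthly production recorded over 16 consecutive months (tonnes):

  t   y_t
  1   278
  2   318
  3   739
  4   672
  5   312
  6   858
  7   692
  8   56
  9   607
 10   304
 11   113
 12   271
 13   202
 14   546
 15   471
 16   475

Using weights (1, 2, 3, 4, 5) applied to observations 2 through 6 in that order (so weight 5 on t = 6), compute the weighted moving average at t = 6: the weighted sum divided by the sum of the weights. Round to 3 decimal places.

Weighted sum: 1·318 + 2·739 + 3·672 + 4·312 + 5·858 = 318 + 1478 + 2016 + 1248 + 4290 = 9350
Weight total: 1 + 2 + 3 + 4 + 5 = 15
WMA = 9350 / 15 = 623.333

623.333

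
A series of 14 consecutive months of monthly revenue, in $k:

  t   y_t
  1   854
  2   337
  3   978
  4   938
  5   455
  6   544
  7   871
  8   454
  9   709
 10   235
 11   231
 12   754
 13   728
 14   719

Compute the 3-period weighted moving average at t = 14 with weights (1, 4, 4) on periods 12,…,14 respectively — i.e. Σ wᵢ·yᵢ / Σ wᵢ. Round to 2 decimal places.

Weighted sum: 1·754 + 4·728 + 4·719 = 754 + 2912 + 2876 = 6542
Weight total: 1 + 4 + 4 = 9
WMA = 6542 / 9 = 726.89

726.89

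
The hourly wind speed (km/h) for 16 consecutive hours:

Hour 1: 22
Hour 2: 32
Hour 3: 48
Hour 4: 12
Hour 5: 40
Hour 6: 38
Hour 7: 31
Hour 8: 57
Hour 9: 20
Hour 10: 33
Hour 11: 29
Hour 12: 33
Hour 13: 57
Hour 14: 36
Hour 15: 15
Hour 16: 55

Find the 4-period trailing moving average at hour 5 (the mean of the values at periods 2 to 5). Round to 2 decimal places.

33.00

Sum of periods 2–5: 32 + 48 + 12 + 40 = 132
Divide by 4: 132 / 4 = 33.00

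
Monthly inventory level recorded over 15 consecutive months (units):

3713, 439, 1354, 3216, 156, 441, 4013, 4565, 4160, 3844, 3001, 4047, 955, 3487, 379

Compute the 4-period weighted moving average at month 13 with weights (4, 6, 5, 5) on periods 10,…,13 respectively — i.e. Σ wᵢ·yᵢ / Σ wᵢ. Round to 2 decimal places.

2919.60

Weighted sum: 4·3844 + 6·3001 + 5·4047 + 5·955 = 15376 + 18006 + 20235 + 4775 = 58392
Weight total: 4 + 6 + 5 + 5 = 20
WMA = 58392 / 20 = 2919.60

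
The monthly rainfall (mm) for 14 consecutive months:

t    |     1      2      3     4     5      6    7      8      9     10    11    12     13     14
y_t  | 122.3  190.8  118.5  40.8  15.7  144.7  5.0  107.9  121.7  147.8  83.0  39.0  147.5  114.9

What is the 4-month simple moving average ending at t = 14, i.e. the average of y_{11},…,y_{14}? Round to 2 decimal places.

96.10

Sum of periods 11–14: 83.0 + 39.0 + 147.5 + 114.9 = 384.4
Divide by 4: 384.4 / 4 = 96.10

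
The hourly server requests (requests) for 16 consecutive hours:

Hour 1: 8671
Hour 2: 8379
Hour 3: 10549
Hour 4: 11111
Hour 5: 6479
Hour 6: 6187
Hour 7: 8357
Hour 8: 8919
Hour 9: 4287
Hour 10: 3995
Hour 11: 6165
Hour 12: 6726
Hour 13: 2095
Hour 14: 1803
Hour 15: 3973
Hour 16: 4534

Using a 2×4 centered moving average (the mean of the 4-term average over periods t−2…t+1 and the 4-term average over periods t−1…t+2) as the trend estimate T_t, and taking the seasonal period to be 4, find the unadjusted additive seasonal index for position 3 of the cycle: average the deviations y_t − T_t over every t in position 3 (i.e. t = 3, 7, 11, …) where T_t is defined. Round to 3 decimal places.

1145.583

Season position 3 occurs at t = 3, 7, 11 (where T_t is defined).
t=3: T_3 = 9403.50000; y_3 − T_3 = 10549 − 9403.50000 = 1145.50000
t=7: T_7 = 7211.50000; y_7 − T_7 = 8357 − 7211.50000 = 1145.50000
t=11: T_11 = 5019.25000; y_11 − T_11 = 6165 − 5019.25000 = 1145.75000
Mean deviation: (1145.50000 + 1145.50000 + 1145.75000) / 3 = 1145.583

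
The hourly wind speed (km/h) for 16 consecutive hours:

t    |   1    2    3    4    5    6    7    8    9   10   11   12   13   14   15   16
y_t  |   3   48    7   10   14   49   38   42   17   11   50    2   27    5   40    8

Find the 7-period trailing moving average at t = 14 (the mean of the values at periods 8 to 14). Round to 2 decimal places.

22.00

Sum of periods 8–14: 42 + 17 + 11 + 50 + 2 + 27 + 5 = 154
Divide by 7: 154 / 7 = 22.00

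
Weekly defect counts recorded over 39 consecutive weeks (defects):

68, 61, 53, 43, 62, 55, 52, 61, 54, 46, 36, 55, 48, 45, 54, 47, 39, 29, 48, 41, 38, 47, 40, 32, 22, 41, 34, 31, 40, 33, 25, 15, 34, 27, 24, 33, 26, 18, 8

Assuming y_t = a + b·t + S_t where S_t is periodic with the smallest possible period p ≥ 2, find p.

7

First differences y_{t+1} − y_t: -7, -8, -10, 19, -7, -3, 9, -7, -8, -10, 19, -7, -3, 9, -7, -8, …
The difference pattern repeats every 7 terms and not for any smaller step, so p = 7.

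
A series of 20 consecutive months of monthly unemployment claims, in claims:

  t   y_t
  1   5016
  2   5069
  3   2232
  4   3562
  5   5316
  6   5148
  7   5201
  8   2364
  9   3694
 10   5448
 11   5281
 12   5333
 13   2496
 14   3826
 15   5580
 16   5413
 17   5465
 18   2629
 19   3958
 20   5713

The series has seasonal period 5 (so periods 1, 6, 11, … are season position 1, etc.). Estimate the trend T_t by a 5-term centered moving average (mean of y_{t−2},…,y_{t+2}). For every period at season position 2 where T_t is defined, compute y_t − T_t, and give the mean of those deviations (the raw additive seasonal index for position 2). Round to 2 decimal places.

Season position 2 occurs at t = 7, 12, 17 (where T_t is defined).
t=7: T_7 = 4344.6000; y_7 − T_7 = 5201 − 4344.6000 = 856.4000
t=12: T_12 = 4476.8000; y_12 − T_12 = 5333 − 4476.8000 = 856.2000
t=17: T_17 = 4609.0000; y_17 − T_17 = 5465 − 4609.0000 = 856.0000
Mean deviation: (856.4000 + 856.2000 + 856.0000) / 3 = 856.20

856.20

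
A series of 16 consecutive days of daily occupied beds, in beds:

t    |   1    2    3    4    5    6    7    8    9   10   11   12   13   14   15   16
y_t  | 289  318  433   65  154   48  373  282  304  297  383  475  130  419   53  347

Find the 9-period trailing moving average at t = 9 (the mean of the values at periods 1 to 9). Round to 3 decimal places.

Sum of periods 1–9: 289 + 318 + 433 + 65 + 154 + 48 + 373 + 282 + 304 = 2266
Divide by 9: 2266 / 9 = 251.778

251.778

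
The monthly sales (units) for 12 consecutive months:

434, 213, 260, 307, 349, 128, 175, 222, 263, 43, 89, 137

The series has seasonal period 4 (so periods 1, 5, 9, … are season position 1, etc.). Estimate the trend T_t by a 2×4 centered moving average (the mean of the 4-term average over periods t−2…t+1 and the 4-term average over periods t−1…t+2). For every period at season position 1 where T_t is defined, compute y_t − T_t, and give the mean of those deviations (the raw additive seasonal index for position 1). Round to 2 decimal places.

98.31

Season position 1 occurs at t = 5, 9 (where T_t is defined).
t=5: T_5 = 250.3750; y_5 − T_5 = 349 − 250.3750 = 98.6250
t=9: T_9 = 165.0000; y_9 − T_9 = 263 − 165.0000 = 98.0000
Mean deviation: (98.6250 + 98.0000) / 2 = 98.31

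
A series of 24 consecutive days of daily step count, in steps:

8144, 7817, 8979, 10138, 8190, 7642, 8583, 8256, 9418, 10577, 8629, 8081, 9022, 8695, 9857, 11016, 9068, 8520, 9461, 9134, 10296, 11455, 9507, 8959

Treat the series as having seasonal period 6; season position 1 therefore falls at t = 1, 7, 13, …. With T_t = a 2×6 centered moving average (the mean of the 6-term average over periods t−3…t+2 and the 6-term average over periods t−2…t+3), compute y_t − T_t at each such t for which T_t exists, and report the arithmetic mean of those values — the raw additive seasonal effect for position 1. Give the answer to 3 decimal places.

-158.083

Season position 1 occurs at t = 7, 13, 19 (where T_t is defined).
t=7: T_7 = 8741.08333; y_7 − T_7 = 8583 − 8741.08333 = -158.08333
t=13: T_13 = 9180.08333; y_13 − T_13 = 9022 − 9180.08333 = -158.08333
t=19: T_19 = 9619.08333; y_19 − T_19 = 9461 − 9619.08333 = -158.08333
Mean deviation: (-158.08333 + -158.08333 + -158.08333) / 3 = -158.083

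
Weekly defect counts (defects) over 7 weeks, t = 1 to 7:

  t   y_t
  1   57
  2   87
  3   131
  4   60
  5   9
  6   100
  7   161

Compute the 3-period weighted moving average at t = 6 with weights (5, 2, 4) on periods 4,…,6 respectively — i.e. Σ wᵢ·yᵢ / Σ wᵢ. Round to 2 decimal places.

Weighted sum: 5·60 + 2·9 + 4·100 = 300 + 18 + 400 = 718
Weight total: 5 + 2 + 4 = 11
WMA = 718 / 11 = 65.27

65.27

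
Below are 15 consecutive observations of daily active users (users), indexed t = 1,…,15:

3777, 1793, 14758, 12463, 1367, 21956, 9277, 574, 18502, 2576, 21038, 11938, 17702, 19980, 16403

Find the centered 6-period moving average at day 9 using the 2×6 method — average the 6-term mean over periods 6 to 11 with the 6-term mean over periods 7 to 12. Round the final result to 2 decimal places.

Sum over 6–11: 21956 + 9277 + 574 + 18502 + 2576 + 21038 = 73923
Sum over 7–12: 9277 + 574 + 18502 + 2576 + 21038 + 11938 = 63905
CMA at t=9 = (73923 + 63905) / (2·6) = 137828 / 12 = 11485.67

11485.67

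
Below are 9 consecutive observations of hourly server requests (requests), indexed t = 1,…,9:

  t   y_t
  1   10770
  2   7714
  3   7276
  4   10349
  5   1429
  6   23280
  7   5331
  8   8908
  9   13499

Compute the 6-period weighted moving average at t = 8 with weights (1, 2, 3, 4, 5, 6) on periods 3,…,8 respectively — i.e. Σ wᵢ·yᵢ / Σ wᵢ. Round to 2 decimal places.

9784.95

Weighted sum: 1·7276 + 2·10349 + 3·1429 + 4·23280 + 5·5331 + 6·8908 = 7276 + 20698 + 4287 + 93120 + 26655 + 53448 = 205484
Weight total: 1 + 2 + 3 + 4 + 5 + 6 = 21
WMA = 205484 / 21 = 9784.95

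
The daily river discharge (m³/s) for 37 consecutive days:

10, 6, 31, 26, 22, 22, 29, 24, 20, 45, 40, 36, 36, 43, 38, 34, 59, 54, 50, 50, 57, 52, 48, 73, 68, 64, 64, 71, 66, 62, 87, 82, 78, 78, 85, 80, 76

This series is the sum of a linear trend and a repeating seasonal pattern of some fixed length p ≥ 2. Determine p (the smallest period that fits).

7

First differences y_{t+1} − y_t: -4, 25, -5, -4, 0, 7, -5, -4, 25, -5, -4, 0, 7, -5, -4, 25, …
The difference pattern repeats every 7 terms and not for any smaller step, so p = 7.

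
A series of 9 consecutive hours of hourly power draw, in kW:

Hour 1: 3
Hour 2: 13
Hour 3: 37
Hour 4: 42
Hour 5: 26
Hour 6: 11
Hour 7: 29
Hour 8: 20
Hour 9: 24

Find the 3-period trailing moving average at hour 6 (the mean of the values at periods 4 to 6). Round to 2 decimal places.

Sum of periods 4–6: 42 + 26 + 11 = 79
Divide by 3: 79 / 3 = 26.33

26.33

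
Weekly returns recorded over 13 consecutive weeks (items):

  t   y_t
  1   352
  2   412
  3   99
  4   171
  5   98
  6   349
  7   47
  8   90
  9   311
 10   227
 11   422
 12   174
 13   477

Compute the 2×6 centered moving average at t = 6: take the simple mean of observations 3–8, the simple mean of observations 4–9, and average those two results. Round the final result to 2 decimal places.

Sum over 3–8: 99 + 171 + 98 + 349 + 47 + 90 = 854
Sum over 4–9: 171 + 98 + 349 + 47 + 90 + 311 = 1066
CMA at t=6 = (854 + 1066) / (2·6) = 1920 / 12 = 160.00

160.00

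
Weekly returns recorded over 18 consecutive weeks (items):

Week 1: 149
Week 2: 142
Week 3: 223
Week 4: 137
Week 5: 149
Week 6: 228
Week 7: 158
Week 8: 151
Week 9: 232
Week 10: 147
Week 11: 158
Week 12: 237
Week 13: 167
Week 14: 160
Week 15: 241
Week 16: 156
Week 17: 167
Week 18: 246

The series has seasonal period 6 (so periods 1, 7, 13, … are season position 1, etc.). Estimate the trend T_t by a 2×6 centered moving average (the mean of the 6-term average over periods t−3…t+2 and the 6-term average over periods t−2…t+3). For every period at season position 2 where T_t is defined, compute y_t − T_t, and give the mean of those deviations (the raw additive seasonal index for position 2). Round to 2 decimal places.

-27.25

Season position 2 occurs at t = 8, 14 (where T_t is defined).
t=8: T_8 = 178.2500; y_8 − T_8 = 151 − 178.2500 = -27.2500
t=14: T_14 = 187.2500; y_14 − T_14 = 160 − 187.2500 = -27.2500
Mean deviation: (-27.2500 + -27.2500) / 2 = -27.25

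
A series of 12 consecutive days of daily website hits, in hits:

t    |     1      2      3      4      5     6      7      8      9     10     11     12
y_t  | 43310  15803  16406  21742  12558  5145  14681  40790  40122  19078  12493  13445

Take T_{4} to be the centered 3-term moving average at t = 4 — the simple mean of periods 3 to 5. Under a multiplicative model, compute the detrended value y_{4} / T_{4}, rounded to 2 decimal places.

1.29

Trend T_4 = (16406 + 21742 + 12558) / 3 = 50706/3 = 16902.0000
Ratio to trend: 21742 / 16902.0000 = 1.29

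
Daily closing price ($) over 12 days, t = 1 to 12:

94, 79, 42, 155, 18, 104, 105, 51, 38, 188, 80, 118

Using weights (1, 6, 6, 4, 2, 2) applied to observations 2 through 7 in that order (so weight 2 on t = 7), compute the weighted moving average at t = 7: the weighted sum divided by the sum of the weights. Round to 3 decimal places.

Weighted sum: 1·79 + 6·42 + 6·155 + 4·18 + 2·104 + 2·105 = 79 + 252 + 930 + 72 + 208 + 210 = 1751
Weight total: 1 + 6 + 6 + 4 + 2 + 2 = 21
WMA = 1751 / 21 = 83.381

83.381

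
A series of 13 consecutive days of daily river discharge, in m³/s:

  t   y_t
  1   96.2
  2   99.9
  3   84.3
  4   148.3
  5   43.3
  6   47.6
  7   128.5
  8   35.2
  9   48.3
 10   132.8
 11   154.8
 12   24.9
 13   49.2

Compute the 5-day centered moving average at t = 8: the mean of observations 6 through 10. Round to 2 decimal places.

Sum of periods 6–10: 47.6 + 128.5 + 35.2 + 48.3 + 132.8 = 392.4
Divide by 5: 392.4 / 5 = 78.48

78.48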